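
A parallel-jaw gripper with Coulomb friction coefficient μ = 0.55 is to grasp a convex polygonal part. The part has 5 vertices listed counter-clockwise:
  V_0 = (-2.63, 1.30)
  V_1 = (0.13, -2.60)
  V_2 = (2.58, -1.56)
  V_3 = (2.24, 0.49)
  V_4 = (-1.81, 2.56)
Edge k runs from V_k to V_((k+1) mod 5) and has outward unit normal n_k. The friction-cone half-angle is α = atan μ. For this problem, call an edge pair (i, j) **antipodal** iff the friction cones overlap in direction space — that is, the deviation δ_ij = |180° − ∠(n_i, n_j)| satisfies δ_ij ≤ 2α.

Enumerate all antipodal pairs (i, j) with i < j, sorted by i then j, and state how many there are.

α = atan 0.55 = 28.81°;  2α = 57.62°
n_0 = (-0.8163, -0.5777)
n_1 = (+0.3907, -0.9205)
n_2 = (+0.9865, +0.1636)
n_3 = (+0.4551, +0.8904)
n_4 = (-0.8381, +0.5455)
  (0,1): δ = 102.29°  ·
  (0,2): δ = 25.87°  ✓
  (0,3): δ = 27.64°  ✓
  (0,4): δ = 111.66°  ·
  (1,2): δ = 103.58°  ·
  (1,3): δ = 50.07°  ✓
  (1,4): δ = 33.94°  ✓
  (2,3): δ = 126.49°  ·
  (2,4): δ = 42.47°  ✓
  (3,4): δ = 95.98°  ·
antipodal pairs: 5

count = 5; pairs: (0,2), (0,3), (1,3), (1,4), (2,4)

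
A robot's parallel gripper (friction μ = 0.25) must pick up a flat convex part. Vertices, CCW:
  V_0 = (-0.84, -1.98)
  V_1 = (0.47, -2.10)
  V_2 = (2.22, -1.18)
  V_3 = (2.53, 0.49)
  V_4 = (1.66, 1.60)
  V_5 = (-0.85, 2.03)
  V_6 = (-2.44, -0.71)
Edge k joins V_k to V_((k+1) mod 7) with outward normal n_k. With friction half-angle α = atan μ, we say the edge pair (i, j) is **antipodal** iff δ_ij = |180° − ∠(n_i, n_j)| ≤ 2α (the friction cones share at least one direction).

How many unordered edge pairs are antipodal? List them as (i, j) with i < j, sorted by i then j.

count = 3; pairs: (0,4), (2,5), (3,6)

α = atan 0.25 = 14.04°;  2α = 28.07°
n_0 = (-0.0912, -0.9958)
n_1 = (+0.4653, -0.8851)
n_2 = (+0.9832, -0.1825)
n_3 = (+0.7871, +0.6169)
n_4 = (+0.1689, +0.9856)
n_5 = (-0.8649, +0.5019)
n_6 = (-0.6217, -0.7833)
  (0,1): δ = 147.03°  ·
  (0,2): δ = 95.28°  ·
  (0,3): δ = 46.68°  ·
  (0,4): δ = 4.49°  ✓
  (0,5): δ = 65.11°  ·
  (0,6): δ = 146.79°  ·
  (1,2): δ = 128.25°  ·
  (1,3): δ = 79.64°  ·
  (1,4): δ = 37.45°  ·
  (1,5): δ = 32.14°  ·
  (1,6): δ = 113.83°  ·
  (2,3): δ = 131.40°  ·
  (2,4): δ = 89.21°  ·
  (2,5): δ = 19.61°  ✓
  (2,6): δ = 62.08°  ·
  (3,4): δ = 137.81°  ·
  (3,5): δ = 68.22°  ·
  (3,6): δ = 13.47°  ✓
  (4,5): δ = 110.41°  ·
  (4,6): δ = 28.72°  ·
  (5,6): δ = 98.31°  ·
antipodal pairs: 3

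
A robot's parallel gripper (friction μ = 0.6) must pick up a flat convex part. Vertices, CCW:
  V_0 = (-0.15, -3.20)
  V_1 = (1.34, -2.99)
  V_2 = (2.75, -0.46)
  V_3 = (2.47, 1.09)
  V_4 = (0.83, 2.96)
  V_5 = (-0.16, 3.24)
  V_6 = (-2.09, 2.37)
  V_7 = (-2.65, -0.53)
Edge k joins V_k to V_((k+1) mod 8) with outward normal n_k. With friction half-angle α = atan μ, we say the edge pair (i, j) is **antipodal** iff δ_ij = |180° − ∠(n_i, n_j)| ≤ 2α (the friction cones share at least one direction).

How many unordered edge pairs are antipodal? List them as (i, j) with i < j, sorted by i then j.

count = 10; pairs: (0,3), (0,4), (0,5), (1,5), (1,6), (2,6), (2,7), (3,6), (3,7), (4,7)

α = atan 0.6 = 30.96°;  2α = 61.93°
n_0 = (+0.1396, -0.9902)
n_1 = (+0.8735, -0.4868)
n_2 = (+0.9841, +0.1778)
n_3 = (+0.7518, +0.6594)
n_4 = (+0.2722, +0.9623)
n_5 = (-0.4110, +0.9117)
n_6 = (-0.9819, +0.1896)
n_7 = (-0.7300, -0.6835)
  (0,1): δ = 127.15°  ·
  (0,2): δ = 87.78°  ·
  (0,3): δ = 56.77°  ✓
  (0,4): δ = 23.81°  ✓
  (0,5): δ = 16.24°  ✓
  (0,6): δ = 71.05°  ·
  (0,7): δ = 125.09°  ·
  (1,2): δ = 140.63°  ·
  (1,3): δ = 109.62°  ·
  (1,4): δ = 76.66°  ·
  (1,5): δ = 36.60°  ✓
  (1,6): δ = 18.20°  ✓
  (1,7): δ = 72.25°  ·
  (2,3): δ = 148.99°  ·
  (2,4): δ = 116.03°  ·
  (2,5): δ = 75.98°  ·
  (2,6): δ = 21.17°  ✓
  (2,7): δ = 32.88°  ✓
  (3,4): δ = 147.04°  ·
  (3,5): δ = 106.99°  ·
  (3,6): δ = 52.18°  ✓
  (3,7): δ = 1.87°  ✓
  (4,5): δ = 139.94°  ·
  (4,6): δ = 85.14°  ·
  (4,7): δ = 31.09°  ✓
  (5,6): δ = 125.19°  ·
  (5,7): δ = 71.15°  ·
  (6,7): δ = 125.95°  ·
antipodal pairs: 10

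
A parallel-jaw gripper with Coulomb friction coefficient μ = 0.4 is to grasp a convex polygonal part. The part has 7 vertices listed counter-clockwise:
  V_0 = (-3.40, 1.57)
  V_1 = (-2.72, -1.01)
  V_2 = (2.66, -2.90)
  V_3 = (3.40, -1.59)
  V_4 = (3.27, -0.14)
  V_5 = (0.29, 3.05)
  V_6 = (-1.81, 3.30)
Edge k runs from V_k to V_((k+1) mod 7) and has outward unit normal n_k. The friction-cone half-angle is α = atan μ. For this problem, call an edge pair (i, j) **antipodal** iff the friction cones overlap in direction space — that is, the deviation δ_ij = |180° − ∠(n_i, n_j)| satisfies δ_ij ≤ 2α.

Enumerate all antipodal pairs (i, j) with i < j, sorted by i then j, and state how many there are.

α = atan 0.4 = 21.80°;  2α = 43.60°
n_0 = (-0.9670, -0.2549)
n_1 = (-0.3314, -0.9435)
n_2 = (+0.8707, -0.4918)
n_3 = (+0.9960, +0.0893)
n_4 = (+0.7308, +0.6826)
n_5 = (+0.1182, +0.9930)
n_6 = (-0.7363, +0.6767)
  (0,1): δ = 124.12°  ·
  (0,2): δ = 44.23°  ·
  (0,3): δ = 9.64°  ✓
  (0,4): δ = 28.29°  ✓
  (0,5): δ = 68.45°  ·
  (0,6): δ = 122.65°  ·
  (1,2): δ = 100.11°  ·
  (1,3): δ = 65.52°  ·
  (1,4): δ = 27.59°  ✓
  (1,5): δ = 12.57°  ✓
  (1,6): δ = 66.77°  ·
  (2,3): δ = 145.42°  ·
  (2,4): δ = 107.49°  ·
  (2,5): δ = 67.33°  ·
  (2,6): δ = 13.12°  ✓
  (3,4): δ = 142.07°  ·
  (3,5): δ = 101.91°  ·
  (3,6): δ = 47.71°  ·
  (4,5): δ = 139.84°  ·
  (4,6): δ = 85.64°  ·
  (5,6): δ = 125.80°  ·
antipodal pairs: 5

count = 5; pairs: (0,3), (0,4), (1,4), (1,5), (2,6)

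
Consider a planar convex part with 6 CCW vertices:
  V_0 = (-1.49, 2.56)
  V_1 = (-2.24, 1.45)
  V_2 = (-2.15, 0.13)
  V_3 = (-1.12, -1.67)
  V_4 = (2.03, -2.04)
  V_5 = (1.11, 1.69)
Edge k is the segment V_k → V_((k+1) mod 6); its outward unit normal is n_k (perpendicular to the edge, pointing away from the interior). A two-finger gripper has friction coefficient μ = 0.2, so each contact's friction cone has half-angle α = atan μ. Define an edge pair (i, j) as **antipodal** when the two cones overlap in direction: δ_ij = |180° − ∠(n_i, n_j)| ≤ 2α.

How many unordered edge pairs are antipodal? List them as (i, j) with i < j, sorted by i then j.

count = 3; pairs: (1,4), (2,4), (3,5)

α = atan 0.2 = 11.31°;  2α = 22.62°
n_0 = (-0.8286, +0.5599)
n_1 = (-0.9977, -0.0680)
n_2 = (-0.8679, -0.4967)
n_3 = (-0.1167, -0.9932)
n_4 = (+0.9709, +0.2395)
n_5 = (+0.3173, +0.9483)
  (0,1): δ = 142.05°  ·
  (0,2): δ = 116.17°  ·
  (0,3): δ = 62.65°  ·
  (0,4): δ = 47.90°  ·
  (0,5): δ = 105.54°  ·
  (1,2): δ = 154.12°  ·
  (1,3): δ = 100.60°  ·
  (1,4): δ = 9.95°  ✓
  (1,5): δ = 67.60°  ·
  (2,3): δ = 126.48°  ·
  (2,4): δ = 15.92°  ✓
  (2,5): δ = 41.72°  ·
  (3,4): δ = 69.45°  ·
  (3,5): δ = 11.80°  ✓
  (4,5): δ = 122.36°  ·
antipodal pairs: 3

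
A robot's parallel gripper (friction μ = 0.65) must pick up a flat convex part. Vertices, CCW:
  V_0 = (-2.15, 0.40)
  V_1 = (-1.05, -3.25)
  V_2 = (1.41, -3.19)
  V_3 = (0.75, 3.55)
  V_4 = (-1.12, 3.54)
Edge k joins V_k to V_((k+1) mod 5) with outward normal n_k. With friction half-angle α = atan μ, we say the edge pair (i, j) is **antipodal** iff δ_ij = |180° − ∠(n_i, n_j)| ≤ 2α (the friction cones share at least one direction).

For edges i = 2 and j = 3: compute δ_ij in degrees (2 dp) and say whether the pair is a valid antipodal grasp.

δ = 95.29°, invalid

α = atan 0.65 = 33.02°;  2α = 66.05°
edge 2: e_2 = (-0.66, +6.74);  n_2 = (+0.9952, +0.0975)
edge 3: e_3 = (-1.87, -0.01);  n_3 = (-0.0053, +1.0000)
∠(n_2, n_3) = 84.71°
δ = |180° − 84.71°| = 95.29°
95.29° > 2α = 66.05°  →  invalid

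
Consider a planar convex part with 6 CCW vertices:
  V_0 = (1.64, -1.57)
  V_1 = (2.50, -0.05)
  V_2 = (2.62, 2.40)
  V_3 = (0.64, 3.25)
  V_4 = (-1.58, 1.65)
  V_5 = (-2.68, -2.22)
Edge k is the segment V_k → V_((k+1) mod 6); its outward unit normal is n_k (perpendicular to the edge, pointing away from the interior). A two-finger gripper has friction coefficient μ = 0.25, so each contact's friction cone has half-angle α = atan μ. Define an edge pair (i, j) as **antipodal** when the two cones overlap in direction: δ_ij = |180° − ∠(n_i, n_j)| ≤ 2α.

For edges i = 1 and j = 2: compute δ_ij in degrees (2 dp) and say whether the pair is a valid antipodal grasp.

δ = 110.43°, invalid

α = atan 0.25 = 14.04°;  2α = 28.07°
edge 1: e_1 = (+0.12, +2.45);  n_1 = (+0.9988, -0.0489)
edge 2: e_2 = (-1.98, +0.85);  n_2 = (+0.3945, +0.9189)
∠(n_1, n_2) = 69.57°
δ = |180° − 69.57°| = 110.43°
110.43° > 2α = 28.07°  →  invalid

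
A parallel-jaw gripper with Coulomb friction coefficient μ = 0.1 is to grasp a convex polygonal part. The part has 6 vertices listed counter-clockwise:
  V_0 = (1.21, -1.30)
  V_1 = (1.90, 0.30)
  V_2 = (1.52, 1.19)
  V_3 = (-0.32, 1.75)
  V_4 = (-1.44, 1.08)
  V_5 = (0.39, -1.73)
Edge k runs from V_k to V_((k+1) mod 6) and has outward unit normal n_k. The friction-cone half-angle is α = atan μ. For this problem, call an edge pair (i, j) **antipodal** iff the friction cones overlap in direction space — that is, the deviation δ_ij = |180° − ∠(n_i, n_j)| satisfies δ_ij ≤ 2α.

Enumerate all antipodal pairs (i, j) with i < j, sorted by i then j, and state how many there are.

count = 2; pairs: (1,4), (3,5)

α = atan 0.1 = 5.71°;  2α = 11.42°
n_0 = (+0.9183, -0.3960)
n_1 = (+0.9197, +0.3927)
n_2 = (+0.2912, +0.9567)
n_3 = (-0.5134, +0.8582)
n_4 = (-0.8380, -0.5457)
n_5 = (+0.4644, -0.8856)
  (0,1): δ = 133.55°  ·
  (0,2): δ = 83.60°  ·
  (0,3): δ = 35.78°  ·
  (0,4): δ = 56.40°  ·
  (0,5): δ = 141.00°  ·
  (1,2): δ = 130.05°  ·
  (1,3): δ = 82.23°  ·
  (1,4): δ = 9.95°  ✓
  (1,5): δ = 94.55°  ·
  (2,3): δ = 132.18°  ·
  (2,4): δ = 40.00°  ·
  (2,5): δ = 44.60°  ·
  (3,4): δ = 87.81°  ·
  (3,5): δ = 3.22°  ✓
  (4,5): δ = 95.40°  ·
antipodal pairs: 2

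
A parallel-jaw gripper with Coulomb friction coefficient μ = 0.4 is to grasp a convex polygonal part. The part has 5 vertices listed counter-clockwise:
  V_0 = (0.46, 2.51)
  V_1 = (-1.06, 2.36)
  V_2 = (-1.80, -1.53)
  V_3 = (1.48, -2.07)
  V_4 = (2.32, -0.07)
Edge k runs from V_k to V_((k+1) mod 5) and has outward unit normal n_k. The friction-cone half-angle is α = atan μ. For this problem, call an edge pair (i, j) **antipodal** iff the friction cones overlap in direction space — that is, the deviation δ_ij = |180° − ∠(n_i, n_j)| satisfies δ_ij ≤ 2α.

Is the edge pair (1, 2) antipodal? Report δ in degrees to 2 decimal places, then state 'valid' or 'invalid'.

α = atan 0.4 = 21.80°;  2α = 43.60°
edge 1: e_1 = (-0.74, -3.89);  n_1 = (-0.9824, +0.1869)
edge 2: e_2 = (+3.28, -0.54);  n_2 = (-0.1624, -0.9867)
∠(n_1, n_2) = 91.42°
δ = |180° − 91.42°| = 88.58°
88.58° > 2α = 43.60°  →  invalid

δ = 88.58°, invalid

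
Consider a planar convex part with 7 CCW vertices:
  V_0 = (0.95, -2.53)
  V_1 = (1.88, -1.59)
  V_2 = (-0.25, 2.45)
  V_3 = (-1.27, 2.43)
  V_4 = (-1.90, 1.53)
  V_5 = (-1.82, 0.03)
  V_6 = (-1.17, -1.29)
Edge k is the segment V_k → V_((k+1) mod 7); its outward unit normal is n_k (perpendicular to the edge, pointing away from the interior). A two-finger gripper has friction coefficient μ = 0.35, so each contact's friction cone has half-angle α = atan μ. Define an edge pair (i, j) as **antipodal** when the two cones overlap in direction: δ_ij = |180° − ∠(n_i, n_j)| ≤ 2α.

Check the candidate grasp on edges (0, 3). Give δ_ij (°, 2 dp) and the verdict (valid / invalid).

α = atan 0.35 = 19.29°;  2α = 38.58°
edge 0: e_0 = (+0.93, +0.94);  n_0 = (+0.7109, -0.7033)
edge 3: e_3 = (-0.63, -0.90);  n_3 = (-0.8192, +0.5735)
∠(n_0, n_3) = 170.30°
δ = |180° − 170.30°| = 9.70°
9.70° ≤ 2α = 38.58°  →  valid

δ = 9.70°, valid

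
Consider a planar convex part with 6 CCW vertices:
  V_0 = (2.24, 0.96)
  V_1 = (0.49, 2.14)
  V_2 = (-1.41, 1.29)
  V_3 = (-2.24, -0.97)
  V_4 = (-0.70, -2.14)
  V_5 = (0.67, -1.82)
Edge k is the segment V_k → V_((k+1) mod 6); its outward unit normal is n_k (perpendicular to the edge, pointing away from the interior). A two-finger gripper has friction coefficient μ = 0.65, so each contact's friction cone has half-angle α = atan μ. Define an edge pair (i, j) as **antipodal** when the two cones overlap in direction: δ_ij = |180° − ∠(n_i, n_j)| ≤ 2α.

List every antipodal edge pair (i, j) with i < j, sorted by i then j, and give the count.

α = atan 0.65 = 33.02°;  2α = 66.05°
n_0 = (+0.5591, +0.8291)
n_1 = (-0.4084, +0.9128)
n_2 = (-0.9387, +0.3447)
n_3 = (-0.6050, -0.7963)
n_4 = (+0.2275, -0.9738)
n_5 = (+0.8707, -0.4917)
  (0,1): δ = 121.91°  ·
  (0,2): δ = 76.17°  ·
  (0,3): δ = 3.23°  ✓
  (0,4): δ = 47.14°  ✓
  (0,5): δ = 94.54°  ·
  (1,2): δ = 134.27°  ·
  (1,3): δ = 61.33°  ✓
  (1,4): δ = 10.95°  ✓
  (1,5): δ = 36.44°  ✓
  (2,3): δ = 107.06°  ·
  (2,4): δ = 56.69°  ✓
  (2,5): δ = 9.29°  ✓
  (3,4): δ = 129.63°  ·
  (3,5): δ = 82.23°  ·
  (4,5): δ = 132.60°  ·
antipodal pairs: 7

count = 7; pairs: (0,3), (0,4), (1,3), (1,4), (1,5), (2,4), (2,5)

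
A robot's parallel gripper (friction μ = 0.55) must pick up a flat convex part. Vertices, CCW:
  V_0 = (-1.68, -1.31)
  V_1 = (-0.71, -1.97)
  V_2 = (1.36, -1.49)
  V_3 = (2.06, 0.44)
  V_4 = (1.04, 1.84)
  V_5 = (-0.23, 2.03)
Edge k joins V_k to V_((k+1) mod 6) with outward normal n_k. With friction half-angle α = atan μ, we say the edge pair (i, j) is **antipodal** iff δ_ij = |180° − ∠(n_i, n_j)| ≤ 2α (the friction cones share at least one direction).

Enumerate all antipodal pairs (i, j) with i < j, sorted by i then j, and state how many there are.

α = atan 0.55 = 28.81°;  2α = 57.62°
n_0 = (-0.5625, -0.8268)
n_1 = (+0.2259, -0.9742)
n_2 = (+0.9401, -0.3410)
n_3 = (+0.8082, +0.5889)
n_4 = (+0.1480, +0.9890)
n_5 = (-0.9173, +0.3982)
  (0,1): δ = 132.71°  ·
  (0,2): δ = 75.70°  ·
  (0,3): δ = 19.69°  ✓
  (0,4): δ = 25.72°  ✓
  (0,5): δ = 100.76°  ·
  (1,2): δ = 122.99°  ·
  (1,3): δ = 66.98°  ·
  (1,4): δ = 21.56°  ✓
  (1,5): δ = 53.48°  ✓
  (2,3): δ = 123.99°  ·
  (2,4): δ = 78.57°  ·
  (2,5): δ = 3.53°  ✓
  (3,4): δ = 134.58°  ·
  (3,5): δ = 59.54°  ·
  (4,5): δ = 104.96°  ·
antipodal pairs: 5

count = 5; pairs: (0,3), (0,4), (1,4), (1,5), (2,5)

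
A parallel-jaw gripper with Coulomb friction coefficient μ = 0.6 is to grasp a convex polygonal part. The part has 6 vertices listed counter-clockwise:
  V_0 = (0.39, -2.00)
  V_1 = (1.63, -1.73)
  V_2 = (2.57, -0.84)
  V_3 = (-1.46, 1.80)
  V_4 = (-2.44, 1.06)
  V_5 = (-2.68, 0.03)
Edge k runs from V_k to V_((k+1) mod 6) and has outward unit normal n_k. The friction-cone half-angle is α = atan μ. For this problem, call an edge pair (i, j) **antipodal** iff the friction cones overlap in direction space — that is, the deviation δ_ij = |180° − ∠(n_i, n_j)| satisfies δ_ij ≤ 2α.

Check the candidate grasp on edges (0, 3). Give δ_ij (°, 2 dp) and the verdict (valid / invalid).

δ = 24.77°, valid

α = atan 0.6 = 30.96°;  2α = 61.93°
edge 0: e_0 = (+1.24, +0.27);  n_0 = (+0.2128, -0.9771)
edge 3: e_3 = (-0.98, -0.74);  n_3 = (-0.6026, +0.7980)
∠(n_0, n_3) = 155.23°
δ = |180° − 155.23°| = 24.77°
24.77° ≤ 2α = 61.93°  →  valid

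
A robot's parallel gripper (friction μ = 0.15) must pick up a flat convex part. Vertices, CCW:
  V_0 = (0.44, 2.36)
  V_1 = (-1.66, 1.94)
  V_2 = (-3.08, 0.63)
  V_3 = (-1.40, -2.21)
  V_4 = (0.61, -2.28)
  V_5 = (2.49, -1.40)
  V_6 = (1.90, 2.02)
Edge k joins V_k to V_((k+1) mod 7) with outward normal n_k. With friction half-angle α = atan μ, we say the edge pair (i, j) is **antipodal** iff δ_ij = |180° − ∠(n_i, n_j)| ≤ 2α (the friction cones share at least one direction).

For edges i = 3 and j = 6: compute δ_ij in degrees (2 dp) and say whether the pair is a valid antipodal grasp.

δ = 11.11°, valid

α = atan 0.15 = 8.53°;  2α = 17.06°
edge 3: e_3 = (+2.01, -0.07);  n_3 = (-0.0348, -0.9994)
edge 6: e_6 = (-1.46, +0.34);  n_6 = (+0.2268, +0.9739)
∠(n_3, n_6) = 168.89°
δ = |180° − 168.89°| = 11.11°
11.11° ≤ 2α = 17.06°  →  valid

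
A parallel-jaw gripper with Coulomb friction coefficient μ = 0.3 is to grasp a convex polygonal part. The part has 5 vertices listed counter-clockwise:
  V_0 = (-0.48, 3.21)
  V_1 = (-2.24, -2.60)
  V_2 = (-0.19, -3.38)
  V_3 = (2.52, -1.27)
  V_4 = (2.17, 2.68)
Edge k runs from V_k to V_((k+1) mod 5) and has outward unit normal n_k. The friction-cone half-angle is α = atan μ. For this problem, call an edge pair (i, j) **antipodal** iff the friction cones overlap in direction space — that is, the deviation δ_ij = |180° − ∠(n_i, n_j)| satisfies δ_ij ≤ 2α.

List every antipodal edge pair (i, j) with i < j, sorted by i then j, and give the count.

α = atan 0.3 = 16.70°;  2α = 33.40°
n_0 = (-0.9571, +0.2899)
n_1 = (-0.3556, -0.9346)
n_2 = (+0.6143, -0.7890)
n_3 = (+0.9961, +0.0883)
n_4 = (+0.1961, +0.9806)
  (0,1): δ = 93.98°  ·
  (0,2): δ = 35.24°  ·
  (0,3): δ = 21.92°  ✓
  (0,4): δ = 95.54°  ·
  (1,2): δ = 121.26°  ·
  (1,3): δ = 64.11°  ·
  (1,4): δ = 9.52°  ✓
  (2,3): δ = 122.84°  ·
  (2,4): δ = 49.21°  ·
  (3,4): δ = 106.37°  ·
antipodal pairs: 2

count = 2; pairs: (0,3), (1,4)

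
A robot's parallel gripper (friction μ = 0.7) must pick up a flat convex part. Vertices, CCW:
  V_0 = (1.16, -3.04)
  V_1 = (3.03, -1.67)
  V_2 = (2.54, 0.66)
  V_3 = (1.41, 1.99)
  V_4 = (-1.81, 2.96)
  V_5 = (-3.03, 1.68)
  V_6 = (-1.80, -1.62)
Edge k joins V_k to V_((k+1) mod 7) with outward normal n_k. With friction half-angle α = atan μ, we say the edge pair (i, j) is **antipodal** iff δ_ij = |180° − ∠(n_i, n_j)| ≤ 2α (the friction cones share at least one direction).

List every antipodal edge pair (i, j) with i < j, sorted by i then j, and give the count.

α = atan 0.7 = 34.99°;  2α = 69.98°
n_0 = (+0.5910, -0.8067)
n_1 = (+0.9786, +0.2058)
n_2 = (+0.7621, +0.6475)
n_3 = (+0.2884, +0.9575)
n_4 = (-0.7239, +0.6899)
n_5 = (-0.9370, -0.3493)
n_6 = (-0.4325, -0.9016)
  (0,1): δ = 114.35°  ·
  (0,2): δ = 85.88°  ·
  (0,3): δ = 52.99°  ✓
  (0,4): δ = 10.15°  ✓
  (0,5): δ = 74.21°  ·
  (0,6): δ = 118.14°  ·
  (1,2): δ = 151.52°  ·
  (1,3): δ = 118.64°  ·
  (1,4): δ = 55.50°  ✓
  (1,5): δ = 8.57°  ✓
  (1,6): δ = 52.50°  ✓
  (2,3): δ = 147.12°  ·
  (2,4): δ = 83.98°  ·
  (2,5): δ = 19.91°  ✓
  (2,6): δ = 24.02°  ✓
  (3,4): δ = 116.86°  ·
  (3,5): δ = 52.79°  ✓
  (3,6): δ = 8.86°  ✓
  (4,5): δ = 115.93°  ·
  (4,6): δ = 72.00°  ·
  (5,6): δ = 136.07°  ·
antipodal pairs: 9

count = 9; pairs: (0,3), (0,4), (1,4), (1,5), (1,6), (2,5), (2,6), (3,5), (3,6)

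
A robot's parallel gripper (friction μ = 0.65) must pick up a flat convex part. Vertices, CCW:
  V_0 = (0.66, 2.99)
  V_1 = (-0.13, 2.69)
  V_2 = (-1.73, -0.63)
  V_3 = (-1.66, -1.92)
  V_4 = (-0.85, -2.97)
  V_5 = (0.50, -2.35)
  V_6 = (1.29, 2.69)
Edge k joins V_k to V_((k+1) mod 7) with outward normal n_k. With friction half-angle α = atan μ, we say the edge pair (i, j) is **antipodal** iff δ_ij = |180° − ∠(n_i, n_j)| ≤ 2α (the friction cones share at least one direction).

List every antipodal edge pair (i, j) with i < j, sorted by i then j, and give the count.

count = 9; pairs: (0,4), (0,5), (1,4), (1,5), (2,5), (2,6), (3,5), (3,6), (4,6)

α = atan 0.65 = 33.02°;  2α = 66.05°
n_0 = (-0.3550, +0.9349)
n_1 = (-0.9008, +0.4341)
n_2 = (-0.9985, -0.0542)
n_3 = (-0.7918, -0.6108)
n_4 = (+0.4173, -0.9087)
n_5 = (+0.9879, -0.1549)
n_6 = (+0.4299, +0.9029)
  (0,1): δ = 136.52°  ·
  (0,2): δ = 107.69°  ·
  (0,3): δ = 73.15°  ·
  (0,4): δ = 3.87°  ✓
  (0,5): δ = 60.30°  ✓
  (0,6): δ = 133.74°  ·
  (1,2): δ = 151.16°  ·
  (1,3): δ = 116.62°  ·
  (1,4): δ = 39.60°  ✓
  (1,5): δ = 16.82°  ✓
  (1,6): δ = 90.27°  ·
  (2,3): δ = 145.46°  ·
  (2,4): δ = 68.44°  ·
  (2,5): δ = 12.01°  ✓
  (2,6): δ = 61.43°  ✓
  (3,4): δ = 102.98°  ·
  (3,5): δ = 46.56°  ✓
  (3,6): δ = 26.89°  ✓
  (4,5): δ = 123.58°  ·
  (4,6): δ = 50.13°  ✓
  (5,6): δ = 106.55°  ·
antipodal pairs: 9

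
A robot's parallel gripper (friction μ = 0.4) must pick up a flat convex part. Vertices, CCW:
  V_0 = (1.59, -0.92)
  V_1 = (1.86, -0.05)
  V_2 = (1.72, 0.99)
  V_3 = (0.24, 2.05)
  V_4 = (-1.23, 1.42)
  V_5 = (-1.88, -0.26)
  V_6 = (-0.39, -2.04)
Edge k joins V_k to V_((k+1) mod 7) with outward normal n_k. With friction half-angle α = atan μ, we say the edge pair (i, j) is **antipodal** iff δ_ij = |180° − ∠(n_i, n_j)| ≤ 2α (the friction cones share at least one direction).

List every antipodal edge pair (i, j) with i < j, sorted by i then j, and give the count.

α = atan 0.4 = 21.80°;  2α = 43.60°
n_0 = (+0.9551, -0.2964)
n_1 = (+0.9911, +0.1334)
n_2 = (+0.5823, +0.8130)
n_3 = (-0.3939, +0.9191)
n_4 = (-0.9326, +0.3608)
n_5 = (-0.7668, -0.6419)
n_6 = (+0.4923, -0.8704)
  (0,1): δ = 155.09°  ·
  (0,2): δ = 108.37°  ·
  (0,3): δ = 49.56°  ·
  (0,4): δ = 3.91°  ✓
  (0,5): δ = 57.17°  ·
  (0,6): δ = 136.74°  ·
  (1,2): δ = 133.28°  ·
  (1,3): δ = 74.47°  ·
  (1,4): δ = 28.82°  ✓
  (1,5): δ = 32.27°  ✓
  (1,6): δ = 111.83°  ·
  (2,3): δ = 121.19°  ·
  (2,4): δ = 75.54°  ·
  (2,5): δ = 14.46°  ✓
  (2,6): δ = 65.11°  ·
  (3,4): δ = 134.35°  ·
  (3,5): δ = 73.27°  ·
  (3,6): δ = 6.30°  ✓
  (4,5): δ = 118.92°  ·
  (4,6): δ = 39.35°  ✓
  (5,6): δ = 100.44°  ·
antipodal pairs: 6

count = 6; pairs: (0,4), (1,4), (1,5), (2,5), (3,6), (4,6)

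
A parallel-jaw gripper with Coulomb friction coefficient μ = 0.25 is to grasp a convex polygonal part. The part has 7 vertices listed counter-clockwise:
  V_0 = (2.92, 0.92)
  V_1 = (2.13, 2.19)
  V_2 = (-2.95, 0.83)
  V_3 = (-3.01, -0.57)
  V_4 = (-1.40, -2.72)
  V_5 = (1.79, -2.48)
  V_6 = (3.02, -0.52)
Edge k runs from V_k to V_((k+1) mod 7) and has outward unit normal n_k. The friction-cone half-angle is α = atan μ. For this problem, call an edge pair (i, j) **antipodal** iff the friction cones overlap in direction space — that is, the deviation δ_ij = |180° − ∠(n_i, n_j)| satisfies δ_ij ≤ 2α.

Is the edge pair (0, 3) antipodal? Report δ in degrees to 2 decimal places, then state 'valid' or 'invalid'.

δ = 4.94°, valid

α = atan 0.25 = 14.04°;  2α = 28.07°
edge 0: e_0 = (-0.79, +1.27);  n_0 = (+0.8491, +0.5282)
edge 3: e_3 = (+1.61, -2.15);  n_3 = (-0.8004, -0.5994)
∠(n_0, n_3) = 175.06°
δ = |180° − 175.06°| = 4.94°
4.94° ≤ 2α = 28.07°  →  valid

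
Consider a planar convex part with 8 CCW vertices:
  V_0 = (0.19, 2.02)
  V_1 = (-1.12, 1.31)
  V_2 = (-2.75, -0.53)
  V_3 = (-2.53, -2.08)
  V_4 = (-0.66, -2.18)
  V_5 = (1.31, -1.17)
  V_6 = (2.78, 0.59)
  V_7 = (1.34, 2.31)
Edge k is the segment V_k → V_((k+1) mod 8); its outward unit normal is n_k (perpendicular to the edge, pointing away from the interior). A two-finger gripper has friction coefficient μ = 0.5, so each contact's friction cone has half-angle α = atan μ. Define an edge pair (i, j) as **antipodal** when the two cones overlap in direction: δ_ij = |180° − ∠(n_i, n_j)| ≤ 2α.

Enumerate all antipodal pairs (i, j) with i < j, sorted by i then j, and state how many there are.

count = 12; pairs: (0,3), (0,4), (0,5), (1,3), (1,4), (1,5), (2,5), (2,6), (3,6), (3,7), (4,7), (5,7)

α = atan 0.5 = 26.57°;  2α = 53.13°
n_0 = (-0.4765, +0.8792)
n_1 = (-0.7485, +0.6631)
n_2 = (-0.9901, -0.1405)
n_3 = (-0.0534, -0.9986)
n_4 = (+0.4562, -0.8899)
n_5 = (+0.7675, -0.6410)
n_6 = (+0.7668, +0.6419)
n_7 = (-0.2445, +0.9696)
  (0,1): δ = 159.99°  ·
  (0,2): δ = 110.38°  ·
  (0,3): δ = 31.52°  ✓
  (0,4): δ = 1.31°  ✓
  (0,5): δ = 21.67°  ✓
  (0,6): δ = 101.48°  ·
  (0,7): δ = 165.70°  ·
  (1,2): δ = 130.38°  ·
  (1,3): δ = 51.52°  ✓
  (1,4): δ = 21.32°  ✓
  (1,5): δ = 1.67°  ✓
  (1,6): δ = 81.47°  ·
  (1,7): δ = 145.69°  ·
  (2,3): δ = 101.14°  ·
  (2,4): δ = 70.93°  ·
  (2,5): δ = 47.95°  ✓
  (2,6): δ = 31.86°  ✓
  (2,7): δ = 96.08°  ·
  (3,4): δ = 149.80°  ·
  (3,5): δ = 126.81°  ·
  (3,6): δ = 47.00°  ✓
  (3,7): δ = 17.21°  ✓
  (4,5): δ = 157.01°  ·
  (4,6): δ = 77.21°  ·
  (4,7): δ = 12.99°  ✓
  (5,6): δ = 100.19°  ·
  (5,7): δ = 35.98°  ✓
  (6,7): δ = 115.78°  ·
antipodal pairs: 12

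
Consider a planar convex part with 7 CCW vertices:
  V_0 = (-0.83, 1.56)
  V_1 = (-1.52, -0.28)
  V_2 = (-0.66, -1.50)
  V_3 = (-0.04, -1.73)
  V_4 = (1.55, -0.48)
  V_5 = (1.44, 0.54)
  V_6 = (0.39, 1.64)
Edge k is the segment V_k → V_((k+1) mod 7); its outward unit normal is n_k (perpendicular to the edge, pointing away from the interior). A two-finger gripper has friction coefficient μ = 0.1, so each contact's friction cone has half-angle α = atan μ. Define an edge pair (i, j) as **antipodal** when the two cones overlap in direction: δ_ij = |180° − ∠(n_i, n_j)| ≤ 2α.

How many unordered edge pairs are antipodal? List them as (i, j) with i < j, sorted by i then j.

count = 1; pairs: (1,5)

α = atan 0.1 = 5.71°;  2α = 11.42°
n_0 = (-0.9363, +0.3511)
n_1 = (-0.8173, -0.5762)
n_2 = (-0.3478, -0.9376)
n_3 = (+0.6180, -0.7861)
n_4 = (+0.9942, +0.1072)
n_5 = (+0.7234, +0.6905)
n_6 = (-0.0654, +0.9979)
  (0,1): δ = 124.26°  ·
  (0,2): δ = 89.80°  ·
  (0,3): δ = 31.27°  ·
  (0,4): δ = 26.71°  ·
  (0,5): δ = 64.22°  ·
  (0,6): δ = 114.31°  ·
  (1,2): δ = 145.53°  ·
  (1,3): δ = 87.01°  ·
  (1,4): δ = 29.03°  ·
  (1,5): δ = 8.49°  ✓
  (1,6): δ = 58.57°  ·
  (2,3): δ = 121.47°  ·
  (2,4): δ = 63.49°  ·
  (2,5): δ = 25.98°  ·
  (2,6): δ = 24.10°  ·
  (3,4): δ = 122.02°  ·
  (3,5): δ = 84.51°  ·
  (3,6): δ = 34.42°  ·
  (4,5): δ = 142.49°  ·
  (4,6): δ = 92.40°  ·
  (5,6): δ = 129.92°  ·
antipodal pairs: 1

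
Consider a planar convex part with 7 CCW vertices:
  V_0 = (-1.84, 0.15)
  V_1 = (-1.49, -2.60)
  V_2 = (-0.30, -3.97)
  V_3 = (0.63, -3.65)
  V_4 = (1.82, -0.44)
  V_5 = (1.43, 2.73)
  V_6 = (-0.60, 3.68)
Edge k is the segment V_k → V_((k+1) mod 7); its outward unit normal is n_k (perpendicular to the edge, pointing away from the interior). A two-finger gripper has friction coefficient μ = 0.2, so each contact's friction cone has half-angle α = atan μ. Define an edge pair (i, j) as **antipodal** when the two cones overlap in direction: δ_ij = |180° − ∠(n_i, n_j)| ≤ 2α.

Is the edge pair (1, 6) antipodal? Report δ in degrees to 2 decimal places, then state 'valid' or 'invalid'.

α = atan 0.2 = 11.31°;  2α = 22.62°
edge 1: e_1 = (+1.19, -1.37);  n_1 = (-0.7550, -0.6558)
edge 6: e_6 = (-1.24, -3.53);  n_6 = (-0.9435, +0.3314)
∠(n_1, n_6) = 60.33°
δ = |180° − 60.33°| = 119.67°
119.67° > 2α = 22.62°  →  invalid

δ = 119.67°, invalid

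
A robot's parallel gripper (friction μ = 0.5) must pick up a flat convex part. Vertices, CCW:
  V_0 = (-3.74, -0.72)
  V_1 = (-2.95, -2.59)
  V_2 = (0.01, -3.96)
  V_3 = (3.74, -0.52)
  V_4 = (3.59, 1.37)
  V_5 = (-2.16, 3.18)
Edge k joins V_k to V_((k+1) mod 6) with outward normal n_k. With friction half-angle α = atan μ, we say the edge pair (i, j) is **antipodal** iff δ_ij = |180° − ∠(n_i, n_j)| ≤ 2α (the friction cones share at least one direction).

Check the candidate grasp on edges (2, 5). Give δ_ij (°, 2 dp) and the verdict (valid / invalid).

α = atan 0.5 = 26.57°;  2α = 53.13°
edge 2: e_2 = (+3.73, +3.44);  n_2 = (+0.6780, -0.7351)
edge 5: e_5 = (-1.58, -3.90);  n_5 = (-0.9268, +0.3755)
∠(n_2, n_5) = 154.74°
δ = |180° − 154.74°| = 25.26°
25.26° ≤ 2α = 53.13°  →  valid

δ = 25.26°, valid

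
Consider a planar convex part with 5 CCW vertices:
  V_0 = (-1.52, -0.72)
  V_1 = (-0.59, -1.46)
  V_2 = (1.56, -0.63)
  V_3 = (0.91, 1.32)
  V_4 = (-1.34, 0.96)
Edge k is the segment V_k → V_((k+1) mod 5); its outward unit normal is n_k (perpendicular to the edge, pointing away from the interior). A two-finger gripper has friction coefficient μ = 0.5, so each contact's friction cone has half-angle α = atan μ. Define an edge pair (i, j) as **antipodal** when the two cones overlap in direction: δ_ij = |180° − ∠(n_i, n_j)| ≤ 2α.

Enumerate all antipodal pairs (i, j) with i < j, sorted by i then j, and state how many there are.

count = 4; pairs: (0,2), (0,3), (1,3), (2,4)

α = atan 0.5 = 26.57°;  2α = 53.13°
n_0 = (-0.6226, -0.7825)
n_1 = (+0.3601, -0.9329)
n_2 = (+0.9487, +0.3162)
n_3 = (-0.1580, +0.9874)
n_4 = (-0.9943, +0.1065)
  (0,1): δ = 120.38°  ·
  (0,2): δ = 33.06°  ✓
  (0,3): δ = 47.60°  ✓
  (0,4): δ = 122.39°  ·
  (1,2): δ = 92.67°  ·
  (1,3): δ = 12.02°  ✓
  (1,4): δ = 62.78°  ·
  (2,3): δ = 99.34°  ·
  (2,4): δ = 24.55°  ✓
  (3,4): δ = 105.21°  ·
antipodal pairs: 4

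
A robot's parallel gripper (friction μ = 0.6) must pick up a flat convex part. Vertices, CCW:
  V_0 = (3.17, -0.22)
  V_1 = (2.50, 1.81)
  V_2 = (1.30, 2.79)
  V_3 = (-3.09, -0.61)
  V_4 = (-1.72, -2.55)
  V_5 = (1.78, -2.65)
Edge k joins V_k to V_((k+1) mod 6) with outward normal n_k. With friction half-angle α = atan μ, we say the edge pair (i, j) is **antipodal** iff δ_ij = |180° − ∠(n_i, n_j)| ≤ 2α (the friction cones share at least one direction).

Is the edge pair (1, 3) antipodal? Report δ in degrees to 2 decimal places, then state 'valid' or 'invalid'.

δ = 15.53°, valid

α = atan 0.6 = 30.96°;  2α = 61.93°
edge 1: e_1 = (-1.20, +0.98);  n_1 = (+0.6325, +0.7745)
edge 3: e_3 = (+1.37, -1.94);  n_3 = (-0.8169, -0.5768)
∠(n_1, n_3) = 164.47°
δ = |180° − 164.47°| = 15.53°
15.53° ≤ 2α = 61.93°  →  valid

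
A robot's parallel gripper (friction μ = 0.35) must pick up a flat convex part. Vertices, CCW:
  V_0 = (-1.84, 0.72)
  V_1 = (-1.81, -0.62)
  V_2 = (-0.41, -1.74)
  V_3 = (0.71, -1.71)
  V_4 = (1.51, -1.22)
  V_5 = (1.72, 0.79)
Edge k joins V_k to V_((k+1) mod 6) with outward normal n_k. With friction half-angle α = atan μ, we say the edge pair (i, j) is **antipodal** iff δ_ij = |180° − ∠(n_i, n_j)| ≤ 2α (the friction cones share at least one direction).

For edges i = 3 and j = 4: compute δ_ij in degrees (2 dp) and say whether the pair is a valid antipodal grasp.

δ = 127.45°, invalid

α = atan 0.35 = 19.29°;  2α = 38.58°
edge 3: e_3 = (+0.80, +0.49);  n_3 = (+0.5223, -0.8528)
edge 4: e_4 = (+0.21, +2.01);  n_4 = (+0.9946, -0.1039)
∠(n_3, n_4) = 52.55°
δ = |180° − 52.55°| = 127.45°
127.45° > 2α = 38.58°  →  invalid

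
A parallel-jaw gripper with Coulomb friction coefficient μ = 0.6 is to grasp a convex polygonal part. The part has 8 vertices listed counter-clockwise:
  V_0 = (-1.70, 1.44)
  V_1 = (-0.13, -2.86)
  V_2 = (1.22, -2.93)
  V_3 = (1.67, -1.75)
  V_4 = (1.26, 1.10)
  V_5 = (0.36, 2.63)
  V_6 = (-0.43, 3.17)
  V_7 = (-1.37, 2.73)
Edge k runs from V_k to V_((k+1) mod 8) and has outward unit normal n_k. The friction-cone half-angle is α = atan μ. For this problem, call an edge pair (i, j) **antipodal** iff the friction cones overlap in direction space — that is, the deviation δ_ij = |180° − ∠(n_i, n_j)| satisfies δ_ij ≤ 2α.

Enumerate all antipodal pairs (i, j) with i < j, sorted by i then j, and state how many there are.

count = 11; pairs: (0,2), (0,3), (0,4), (0,5), (1,4), (1,5), (1,6), (2,6), (2,7), (3,7), (4,7)

α = atan 0.6 = 30.96°;  2α = 61.93°
n_0 = (-0.9393, -0.3430)
n_1 = (-0.0518, -0.9987)
n_2 = (+0.9344, -0.3563)
n_3 = (+0.9898, +0.1424)
n_4 = (+0.8619, +0.5070)
n_5 = (+0.5643, +0.8256)
n_6 = (-0.4239, +0.9057)
n_7 = (-0.9688, +0.2478)
  (0,1): δ = 113.03°  ·
  (0,2): δ = 40.93°  ✓
  (0,3): δ = 11.87°  ✓
  (0,4): δ = 10.41°  ✓
  (0,5): δ = 35.59°  ✓
  (0,6): δ = 95.03°  ·
  (0,7): δ = 145.59°  ·
  (1,2): δ = 107.91°  ·
  (1,3): δ = 78.85°  ·
  (1,4): δ = 56.57°  ✓
  (1,5): δ = 31.39°  ✓
  (1,6): δ = 28.05°  ✓
  (1,7): δ = 78.62°  ·
  (2,3): δ = 150.94°  ·
  (2,4): δ = 128.66°  ·
  (2,5): δ = 103.48°  ·
  (2,6): δ = 44.04°  ✓
  (2,7): δ = 6.53°  ✓
  (3,4): δ = 157.72°  ·
  (3,5): δ = 132.54°  ·
  (3,6): δ = 73.10°  ·
  (3,7): δ = 22.54°  ✓
  (4,5): δ = 154.82°  ·
  (4,6): δ = 95.38°  ·
  (4,7): δ = 44.81°  ✓
  (5,6): δ = 120.56°  ·
  (5,7): δ = 69.99°  ·
  (6,7): δ = 129.43°  ·
antipodal pairs: 11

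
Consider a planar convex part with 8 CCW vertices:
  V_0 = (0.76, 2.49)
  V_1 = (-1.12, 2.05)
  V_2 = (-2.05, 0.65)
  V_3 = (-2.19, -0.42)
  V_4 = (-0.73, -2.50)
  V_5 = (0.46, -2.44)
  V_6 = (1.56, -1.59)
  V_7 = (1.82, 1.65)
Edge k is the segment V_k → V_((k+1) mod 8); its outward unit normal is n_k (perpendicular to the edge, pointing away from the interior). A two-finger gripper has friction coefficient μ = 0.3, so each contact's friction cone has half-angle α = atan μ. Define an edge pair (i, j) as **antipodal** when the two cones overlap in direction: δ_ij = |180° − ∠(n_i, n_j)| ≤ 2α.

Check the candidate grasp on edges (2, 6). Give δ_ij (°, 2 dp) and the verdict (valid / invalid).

δ = 2.87°, valid

α = atan 0.3 = 16.70°;  2α = 33.40°
edge 2: e_2 = (-0.14, -1.07);  n_2 = (-0.9915, +0.1297)
edge 6: e_6 = (+0.26, +3.24);  n_6 = (+0.9968, -0.0800)
∠(n_2, n_6) = 177.13°
δ = |180° − 177.13°| = 2.87°
2.87° ≤ 2α = 33.40°  →  valid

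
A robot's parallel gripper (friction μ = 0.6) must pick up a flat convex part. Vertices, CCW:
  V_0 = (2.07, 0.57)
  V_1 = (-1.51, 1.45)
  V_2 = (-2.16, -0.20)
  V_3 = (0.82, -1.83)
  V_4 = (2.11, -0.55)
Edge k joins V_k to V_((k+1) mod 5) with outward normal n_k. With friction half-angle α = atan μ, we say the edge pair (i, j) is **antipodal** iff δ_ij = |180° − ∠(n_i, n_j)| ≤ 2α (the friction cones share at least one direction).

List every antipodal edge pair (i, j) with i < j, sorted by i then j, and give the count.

α = atan 0.6 = 30.96°;  2α = 61.93°
n_0 = (+0.2387, +0.9711)
n_1 = (-0.9304, +0.3665)
n_2 = (-0.4799, -0.8773)
n_3 = (+0.7044, -0.7099)
n_4 = (+0.9994, +0.0357)
  (0,1): δ = 97.69°  ·
  (0,2): δ = 14.87°  ✓
  (0,3): δ = 58.59°  ✓
  (0,4): δ = 105.86°  ·
  (1,2): δ = 97.18°  ·
  (1,3): δ = 23.72°  ✓
  (1,4): δ = 23.55°  ✓
  (2,3): δ = 106.55°  ·
  (2,4): δ = 59.28°  ✓
  (3,4): δ = 132.73°  ·
antipodal pairs: 5

count = 5; pairs: (0,2), (0,3), (1,3), (1,4), (2,4)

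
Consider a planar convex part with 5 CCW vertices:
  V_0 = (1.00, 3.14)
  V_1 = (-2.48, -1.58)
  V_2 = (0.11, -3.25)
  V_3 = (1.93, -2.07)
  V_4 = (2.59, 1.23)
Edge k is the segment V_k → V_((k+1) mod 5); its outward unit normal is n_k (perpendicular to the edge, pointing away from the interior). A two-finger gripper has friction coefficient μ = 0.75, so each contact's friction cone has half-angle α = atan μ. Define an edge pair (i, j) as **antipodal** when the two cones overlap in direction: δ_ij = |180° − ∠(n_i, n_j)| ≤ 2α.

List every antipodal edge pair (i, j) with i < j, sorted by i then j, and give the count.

count = 4; pairs: (0,2), (0,3), (1,3), (1,4)

α = atan 0.75 = 36.87°;  2α = 73.74°
n_0 = (-0.8049, +0.5934)
n_1 = (-0.5419, -0.8404)
n_2 = (+0.5440, -0.8391)
n_3 = (+0.9806, -0.1961)
n_4 = (+0.7686, +0.6398)
  (0,1): δ = 86.41°  ·
  (0,2): δ = 20.64°  ✓
  (0,3): δ = 25.09°  ✓
  (0,4): δ = 76.18°  ·
  (1,2): δ = 114.23°  ·
  (1,3): δ = 68.50°  ✓
  (1,4): δ = 17.41°  ✓
  (2,3): δ = 134.27°  ·
  (2,4): δ = 83.18°  ·
  (3,4): δ = 128.91°  ·
antipodal pairs: 4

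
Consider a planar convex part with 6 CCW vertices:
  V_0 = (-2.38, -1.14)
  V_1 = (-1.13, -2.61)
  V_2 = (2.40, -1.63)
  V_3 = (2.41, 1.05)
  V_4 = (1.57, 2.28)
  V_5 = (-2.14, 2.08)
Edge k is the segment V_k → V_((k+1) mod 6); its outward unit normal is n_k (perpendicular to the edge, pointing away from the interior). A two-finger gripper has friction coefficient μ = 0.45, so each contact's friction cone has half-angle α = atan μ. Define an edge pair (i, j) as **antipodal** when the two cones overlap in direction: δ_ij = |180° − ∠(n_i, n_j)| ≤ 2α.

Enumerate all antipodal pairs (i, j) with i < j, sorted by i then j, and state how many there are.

count = 5; pairs: (0,2), (0,3), (1,4), (2,5), (3,5)

α = atan 0.45 = 24.23°;  2α = 48.46°
n_0 = (-0.7618, -0.6478)
n_1 = (+0.2675, -0.9636)
n_2 = (+1.0000, -0.0037)
n_3 = (+0.8258, +0.5640)
n_4 = (-0.0538, +0.9986)
n_5 = (-0.9972, +0.0743)
  (0,1): δ = 114.86°  ·
  (0,2): δ = 40.59°  ✓
  (0,3): δ = 6.05°  ✓
  (0,4): δ = 52.71°  ·
  (0,5): δ = 135.36°  ·
  (1,2): δ = 105.73°  ·
  (1,3): δ = 71.19°  ·
  (1,4): δ = 12.43°  ✓
  (1,5): δ = 70.22°  ·
  (2,3): δ = 145.46°  ·
  (2,4): δ = 86.70°  ·
  (2,5): δ = 4.05°  ✓
  (3,4): δ = 121.24°  ·
  (3,5): δ = 38.59°  ✓
  (4,5): δ = 97.35°  ·
antipodal pairs: 5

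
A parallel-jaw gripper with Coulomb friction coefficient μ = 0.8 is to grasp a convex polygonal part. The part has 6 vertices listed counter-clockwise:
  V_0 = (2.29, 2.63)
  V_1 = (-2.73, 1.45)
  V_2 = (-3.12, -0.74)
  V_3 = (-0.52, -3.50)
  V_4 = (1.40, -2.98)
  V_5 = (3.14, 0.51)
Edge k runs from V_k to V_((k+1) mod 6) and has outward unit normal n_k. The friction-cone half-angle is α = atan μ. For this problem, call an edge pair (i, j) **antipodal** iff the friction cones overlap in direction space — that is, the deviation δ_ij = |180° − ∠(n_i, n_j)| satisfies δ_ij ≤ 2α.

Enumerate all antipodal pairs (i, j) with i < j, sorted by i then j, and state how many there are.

α = atan 0.8 = 38.66°;  2α = 77.32°
n_0 = (-0.2288, +0.9735)
n_1 = (-0.9845, +0.1753)
n_2 = (-0.7279, -0.6857)
n_3 = (+0.2614, -0.9652)
n_4 = (+0.8949, -0.4462)
n_5 = (+0.9282, +0.3721)
  (0,1): δ = 113.33°  ·
  (0,2): δ = 59.94°  ✓
  (0,3): δ = 1.93°  ✓
  (0,4): δ = 50.27°  ✓
  (0,5): δ = 98.62°  ·
  (1,2): δ = 126.61°  ·
  (1,3): δ = 64.75°  ✓
  (1,4): δ = 16.40°  ✓
  (1,5): δ = 31.95°  ✓
  (2,3): δ = 118.14°  ·
  (2,4): δ = 69.79°  ✓
  (2,5): δ = 21.44°  ✓
  (3,4): δ = 131.65°  ·
  (3,5): δ = 83.31°  ·
  (4,5): δ = 131.65°  ·
antipodal pairs: 8

count = 8; pairs: (0,2), (0,3), (0,4), (1,3), (1,4), (1,5), (2,4), (2,5)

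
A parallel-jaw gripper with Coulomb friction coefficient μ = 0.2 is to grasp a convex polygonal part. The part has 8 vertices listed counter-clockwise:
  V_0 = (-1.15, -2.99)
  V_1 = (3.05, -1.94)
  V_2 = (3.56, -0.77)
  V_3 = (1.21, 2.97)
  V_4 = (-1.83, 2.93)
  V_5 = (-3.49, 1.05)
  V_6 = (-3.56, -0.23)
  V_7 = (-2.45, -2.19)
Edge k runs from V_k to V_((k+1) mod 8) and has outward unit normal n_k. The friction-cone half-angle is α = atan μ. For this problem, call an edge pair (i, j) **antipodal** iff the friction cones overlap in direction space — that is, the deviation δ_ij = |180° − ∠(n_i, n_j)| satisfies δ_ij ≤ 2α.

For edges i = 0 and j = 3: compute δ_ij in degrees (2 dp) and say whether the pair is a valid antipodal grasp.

δ = 13.28°, valid

α = atan 0.2 = 11.31°;  2α = 22.62°
edge 0: e_0 = (+4.20, +1.05);  n_0 = (+0.2425, -0.9701)
edge 3: e_3 = (-3.04, -0.04);  n_3 = (-0.0132, +0.9999)
∠(n_0, n_3) = 166.72°
δ = |180° − 166.72°| = 13.28°
13.28° ≤ 2α = 22.62°  →  valid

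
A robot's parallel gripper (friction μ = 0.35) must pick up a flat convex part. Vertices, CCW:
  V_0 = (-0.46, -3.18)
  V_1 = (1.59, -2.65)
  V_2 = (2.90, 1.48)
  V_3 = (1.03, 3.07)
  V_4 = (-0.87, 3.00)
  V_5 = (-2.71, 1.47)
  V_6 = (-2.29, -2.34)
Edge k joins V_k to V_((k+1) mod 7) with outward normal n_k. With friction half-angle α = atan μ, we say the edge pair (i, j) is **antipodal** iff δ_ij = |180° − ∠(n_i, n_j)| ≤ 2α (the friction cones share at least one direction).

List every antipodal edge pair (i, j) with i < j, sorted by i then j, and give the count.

α = atan 0.35 = 19.29°;  2α = 38.58°
n_0 = (+0.2503, -0.9682)
n_1 = (+0.9532, -0.3023)
n_2 = (+0.6478, +0.7618)
n_3 = (-0.0368, +0.9993)
n_4 = (-0.6394, +0.7689)
n_5 = (-0.9940, -0.1096)
n_6 = (-0.4172, -0.9088)
  (0,1): δ = 122.09°  ·
  (0,2): δ = 54.87°  ·
  (0,3): δ = 12.39°  ✓
  (0,4): δ = 25.25°  ✓
  (0,5): δ = 81.80°  ·
  (0,6): δ = 140.85°  ·
  (1,2): δ = 112.77°  ·
  (1,3): δ = 70.29°  ·
  (1,4): δ = 32.66°  ✓
  (1,5): δ = 23.89°  ✓
  (1,6): δ = 82.94°  ·
  (2,3): δ = 137.52°  ·
  (2,4): δ = 99.88°  ·
  (2,5): δ = 43.34°  ·
  (2,6): δ = 15.72°  ✓
  (3,4): δ = 142.37°  ·
  (3,5): δ = 85.82°  ·
  (3,6): δ = 26.77°  ✓
  (4,5): δ = 123.45°  ·
  (4,6): δ = 64.40°  ·
  (5,6): δ = 120.95°  ·
antipodal pairs: 6

count = 6; pairs: (0,3), (0,4), (1,4), (1,5), (2,6), (3,6)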